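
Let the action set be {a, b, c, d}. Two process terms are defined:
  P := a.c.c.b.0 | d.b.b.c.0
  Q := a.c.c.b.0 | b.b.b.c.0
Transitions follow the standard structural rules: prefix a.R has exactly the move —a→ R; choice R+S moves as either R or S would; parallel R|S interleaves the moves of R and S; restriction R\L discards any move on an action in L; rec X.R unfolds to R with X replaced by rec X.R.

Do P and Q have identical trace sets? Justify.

Reachable graph of P (25 states):
  u0 = a.c.c.b.0 | d.b.b.c.0 ⊢ --a--▸ u1, --d--▸ u2
  u1 = c.c.b.0 | d.b.b.c.0 ⊢ --c--▸ u3, --d--▸ u4
  u2 = a.c.c.b.0 | b.b.c.0 ⊢ --a--▸ u4, --b--▸ u5
  u3 = c.b.0 | d.b.b.c.0 ⊢ --c--▸ u6, --d--▸ u7
  u4 = c.c.b.0 | b.b.c.0 ⊢ --b--▸ u8, --c--▸ u7
  u5 = a.c.c.b.0 | b.c.0 ⊢ --a--▸ u8, --b--▸ u9
  u6 = b.0 | d.b.b.c.0 ⊢ --b--▸ u10, --d--▸ u11
  u7 = c.b.0 | b.b.c.0 ⊢ --b--▸ u12, --c--▸ u11
  u8 = c.c.b.0 | b.c.0 ⊢ --b--▸ u13, --c--▸ u12
  u9 = a.c.c.b.0 | c.0 ⊢ --a--▸ u13, --c--▸ u14
  u10 = 0 | d.b.b.c.0 ⊢ --d--▸ u15
  u11 = b.0 | b.b.c.0 ⊢ --b--▸ u15, --b--▸ u16
  u12 = c.b.0 | b.c.0 ⊢ --b--▸ u17, --c--▸ u16
  u13 = c.c.b.0 | c.0 ⊢ --c--▸ u17, --c--▸ u18
  u14 = a.c.c.b.0 | 0 ⊢ --a--▸ u18
  u15 = 0 | b.b.c.0 ⊢ --b--▸ u19
  u16 = b.0 | b.c.0 ⊢ --b--▸ u19, --b--▸ u20
  u17 = c.b.0 | c.0 ⊢ --c--▸ u20, --c--▸ u21
  u18 = c.c.b.0 | 0 ⊢ --c--▸ u21
  u19 = 0 | b.c.0 ⊢ --b--▸ u22
  u20 = b.0 | c.0 ⊢ --b--▸ u22, --c--▸ u23
  u21 = c.b.0 | 0 ⊢ --c--▸ u23
  u22 = 0 | c.0 ⊢ --c--▸ u24
  u23 = b.0 | 0 ⊢ --b--▸ u24
  u24 = 0 | 0 ⊢ ∅
Reachable graph of Q (25 states):
  v0 = a.c.c.b.0 | b.b.b.c.0 ⊢ --a--▸ v1, --b--▸ v2
  v1 = c.c.b.0 | b.b.b.c.0 ⊢ --b--▸ v3, --c--▸ v4
  v2 = a.c.c.b.0 | b.b.c.0 ⊢ --a--▸ v3, --b--▸ v5
  v3 = c.c.b.0 | b.b.c.0 ⊢ --b--▸ v6, --c--▸ v7
  v4 = c.b.0 | b.b.b.c.0 ⊢ --b--▸ v7, --c--▸ v8
  v5 = a.c.c.b.0 | b.c.0 ⊢ --a--▸ v6, --b--▸ v9
  v6 = c.c.b.0 | b.c.0 ⊢ --b--▸ v10, --c--▸ v11
  v7 = c.b.0 | b.b.c.0 ⊢ --b--▸ v11, --c--▸ v12
  v8 = b.0 | b.b.b.c.0 ⊢ --b--▸ v12, --b--▸ v13
  v9 = a.c.c.b.0 | c.0 ⊢ --a--▸ v10, --c--▸ v14
  v10 = c.c.b.0 | c.0 ⊢ --c--▸ v15, --c--▸ v16
  v11 = c.b.0 | b.c.0 ⊢ --b--▸ v15, --c--▸ v17
  v12 = b.0 | b.b.c.0 ⊢ --b--▸ v17, --b--▸ v18
  v13 = 0 | b.b.b.c.0 ⊢ --b--▸ v18
  v14 = a.c.c.b.0 | 0 ⊢ --a--▸ v16
  v15 = c.b.0 | c.0 ⊢ --c--▸ v19, --c--▸ v20
  v16 = c.c.b.0 | 0 ⊢ --c--▸ v20
  v17 = b.0 | b.c.0 ⊢ --b--▸ v19, --b--▸ v21
  v18 = 0 | b.b.c.0 ⊢ --b--▸ v21
  v19 = b.0 | c.0 ⊢ --b--▸ v22, --c--▸ v23
  v20 = c.b.0 | 0 ⊢ --c--▸ v23
  v21 = 0 | b.c.0 ⊢ --b--▸ v22
  v22 = 0 | c.0 ⊢ --c--▸ v24
  v23 = b.0 | 0 ⊢ --b--▸ v24
  v24 = 0 | 0 ⊢ ∅
Run σ = ⟨d⟩ on P: start {u0}
  [1] d ⇒ {u2}
  — P admits the full trace.
Run σ = ⟨d⟩ on Q: start {v0}
  [1] d ⇒ ∅  — Q cannot continue

traces(P) ≠ traces(Q) — witness ⟨d⟩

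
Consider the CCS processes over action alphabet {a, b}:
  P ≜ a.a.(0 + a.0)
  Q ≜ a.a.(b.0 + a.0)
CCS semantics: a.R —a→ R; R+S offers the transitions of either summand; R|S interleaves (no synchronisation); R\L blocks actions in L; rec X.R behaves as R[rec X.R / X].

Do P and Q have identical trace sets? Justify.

traces(P) ≠ traces(Q) — witness ⟨aab⟩

Reachable graph of P (4 states):
  p0 = a.a.(0 + a.0) :: -a-> p1
  p1 = a.(0 + a.0) :: -a-> p2
  p2 = 0 + a.0 :: -a-> p3
  p3 = 0 :: ·
Reachable graph of Q (4 states):
  q0 = a.a.(b.0 + a.0) :: -a-> q1
  q1 = a.(b.0 + a.0) :: -a-> q2
  q2 = b.0 + a.0 :: -a-> q3, -b-> q3
  q3 = 0 :: ·
Trace ⟨aab⟩ through Q, begin at {q0}:
  after a @ step 1: {q1}
  after a @ step 2: {q2}
  after b @ step 3: {q3}
  Q completes σ.
Trace ⟨aab⟩ through P, begin at {p0}:
  after a @ step 1: {p1}
  after a @ step 2: {p2}
  after b @ step 3: no successor for P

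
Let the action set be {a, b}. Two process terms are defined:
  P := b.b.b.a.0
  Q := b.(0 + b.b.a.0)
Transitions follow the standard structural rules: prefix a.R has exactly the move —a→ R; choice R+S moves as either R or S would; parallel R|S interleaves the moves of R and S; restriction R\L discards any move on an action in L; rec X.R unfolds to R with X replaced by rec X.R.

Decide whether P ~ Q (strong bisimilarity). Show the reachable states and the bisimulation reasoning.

P ~ Q

P's transition system — 5 states:
  m0 = b.b.b.a.0 | =b=> m1
  m1 = b.b.a.0 | =b=> m2
  m2 = b.a.0 | =b=> m3
  m3 = a.0 | =a=> m4
  m4 = 0 | ∅
Q's transition system — 5 states:
  n0 = b.(0 + b.b.a.0) | =b=> n1
  n1 = 0 + b.b.a.0 | =b=> n2
  n2 = b.a.0 | =b=> n3
  n3 = a.0 | =a=> n4
  n4 = 0 | ∅
Bisimilarity quotient blocks:
  B0 = {m0, n0}
  B1 = {m1, n1}
  B2 = {m2, n2}
  B3 = {m3, n3}
  B4 = {m4, n4}
m0 ∈ B0, n0 ∈ B0 → same block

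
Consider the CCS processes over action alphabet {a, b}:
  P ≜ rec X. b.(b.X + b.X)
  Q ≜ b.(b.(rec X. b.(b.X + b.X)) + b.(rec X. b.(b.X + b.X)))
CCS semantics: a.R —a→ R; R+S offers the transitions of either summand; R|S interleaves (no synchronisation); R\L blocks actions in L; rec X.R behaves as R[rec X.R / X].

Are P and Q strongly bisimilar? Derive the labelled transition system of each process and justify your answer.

P ~ Q

LTS(P): 2 reachable states
  u0 = rec X. b.(b.X + b.X) ⊢ --b--▸ u1
  u1 = b.(rec X. b.(b.X + b.X)) + b.(rec X. b.(b.X + b.X)) ⊢ --b--▸ u0
LTS(Q): 3 reachable states
  v0 = b.(b.(rec X. b.(b.X + b.X)) + b.(rec X. b.(b.X + b.X))) ⊢ --b--▸ v1
  v1 = b.(rec X. b.(b.X + b.X)) + b.(rec X. b.(b.X + b.X)) ⊢ --b--▸ v2
  v2 = rec X. b.(b.X + b.X) ⊢ --b--▸ v1
Partition-refinement fixed point:
  B0 = {u0, u1, v0, v1, v2}
u0 ∈ B0, v0 ∈ B0 → same block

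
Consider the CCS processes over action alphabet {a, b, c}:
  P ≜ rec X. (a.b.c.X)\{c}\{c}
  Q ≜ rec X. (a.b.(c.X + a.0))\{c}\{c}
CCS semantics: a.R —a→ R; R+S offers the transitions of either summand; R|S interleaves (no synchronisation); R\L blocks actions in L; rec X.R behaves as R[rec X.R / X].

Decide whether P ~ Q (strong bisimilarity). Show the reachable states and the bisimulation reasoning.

P's transition system — 3 states:
  s0 = rec X. (a.b.c.X)\{c}\{c} | -a-> s1
  s1 = (b.c.(rec X. (a.b.c.X)\{c}\{c}))\{c}\{c} | -b-> s2
  s2 = (c.(rec X. (a.b.c.X)\{c}\{c}))\{c}\{c} | stopped
Q's transition system — 4 states:
  t0 = rec X. (a.b.(c.X + a.0))\{c}\{c} | -a-> t1
  t1 = (b.(c.(rec X. (a.b.(c.X + a.0))\{c}\{c}) + a.0))\{c}\{c} | -b-> t2
  t2 = (c.(rec X. (a.b.(c.X + a.0))\{c}\{c}) + a.0)\{c}\{c} | -a-> t3
  t3 = 0\{c}\{c} | stopped
Coarsest stable partition (strong bisimilarity classes):
  B0 = {s0}
  B1 = {s1}
  B2 = {s2, t3}
  B3 = {t0}
  B4 = {t1}
  B5 = {t2}
s0 ∈ B0, t0 ∈ B3 → different blocks

P ≁ Q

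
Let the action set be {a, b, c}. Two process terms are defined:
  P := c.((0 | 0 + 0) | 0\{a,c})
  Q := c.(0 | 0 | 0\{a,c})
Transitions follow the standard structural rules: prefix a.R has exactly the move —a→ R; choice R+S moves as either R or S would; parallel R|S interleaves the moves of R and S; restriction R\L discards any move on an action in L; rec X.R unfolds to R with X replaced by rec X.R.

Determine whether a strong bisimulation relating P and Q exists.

LTS(P): 2 reachable states
  p0 = c.((0 | 0 + 0) | 0\{a,c}) :: —c→ p1
  p1 = (0 | 0 + 0) | 0\{a,c} :: deadlocked
LTS(Q): 2 reachable states
  q0 = c.(0 | 0 | 0\{a,c}) :: —c→ q1
  q1 = 0 | 0 | 0\{a,c} :: deadlocked
Bisimilarity quotient blocks:
  B0 = {p0, q0}
  B1 = {p1, q1}
p0 ∈ B0, q0 ∈ B0 → same block

YES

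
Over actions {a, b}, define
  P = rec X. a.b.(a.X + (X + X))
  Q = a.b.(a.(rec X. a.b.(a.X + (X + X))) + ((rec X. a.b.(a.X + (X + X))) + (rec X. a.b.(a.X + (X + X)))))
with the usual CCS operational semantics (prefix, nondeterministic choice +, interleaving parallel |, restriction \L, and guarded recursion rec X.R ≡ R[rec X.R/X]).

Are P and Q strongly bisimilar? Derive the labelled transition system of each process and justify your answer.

bisimilar

Reachable graph of P (3 states):
  p0 = rec X. a.b.(a.X + (X + X)) :: ··a··> p1
  p1 = b.(a.(rec X. a.b.(a.X + (X + X))) + ((rec X. a.b.(a.X + (X + X))) + (rec X. a.b.(a.X + (X + X))))) :: ··b··> p2
  p2 = a.(rec X. a.b.(a.X + (X + X))) + ((rec X. a.b.(a.X + (X + X))) + (rec X. a.b.(a.X + (X + X)))) :: ··a··> p0, ··a··> p1
Reachable graph of Q (4 states):
  q0 = a.b.(a.(rec X. a.b.(a.X + (X + X))) + ((rec X. a.b.(a.X + (X + X))) + (rec X. a.b.(a.X + (X + X))))) :: ··a··> q1
  q1 = b.(a.(rec X. a.b.(a.X + (X + X))) + ((rec X. a.b.(a.X + (X + X))) + (rec X. a.b.(a.X + (X + X))))) :: ··b··> q2
  q2 = a.(rec X. a.b.(a.X + (X + X))) + ((rec X. a.b.(a.X + (X + X))) + (rec X. a.b.(a.X + (X + X)))) :: ··a··> q1, ··a··> q3
  q3 = rec X. a.b.(a.X + (X + X)) :: ··a··> q1
Bisimilarity quotient blocks:
  B0 = {p0, q0, q3}
  B1 = {p1, q1}
  B2 = {p2, q2}
p0 ∈ B0, q0 ∈ B0 → same block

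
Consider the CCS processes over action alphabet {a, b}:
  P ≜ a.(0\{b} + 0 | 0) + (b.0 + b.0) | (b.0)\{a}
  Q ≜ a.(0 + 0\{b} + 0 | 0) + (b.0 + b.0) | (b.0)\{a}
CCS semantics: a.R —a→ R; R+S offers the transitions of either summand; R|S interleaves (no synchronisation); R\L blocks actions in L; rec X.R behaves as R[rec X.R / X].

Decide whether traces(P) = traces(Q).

traces(P) = traces(Q)

P's transition system — 5 states:
  s0 = a.(0\{b} + 0 | 0) + (b.0 + b.0) | (b.0)\{a} has moves ··a··> s1, ··b··> s2, ··b··> s3
  s1 = 0\{b} + 0 | 0 has moves stopped
  s2 = (b.0 + b.0) | 0\{a} has moves ··b··> s4
  s3 = 0 | (b.0)\{a} has moves ··b··> s4
  s4 = 0 | 0\{a} has moves stopped
Q's transition system — 5 states:
  t0 = a.(0 + 0\{b} + 0 | 0) + (b.0 + b.0) | (b.0)\{a} has moves ··a··> t1, ··b··> t2, ··b··> t3
  t1 = 0 + 0\{b} + 0 | 0 has moves stopped
  t2 = (b.0 + b.0) | 0\{a} has moves ··b··> t4
  t3 = 0 | (b.0)\{a} has moves ··b··> t4
  t4 = 0 | 0\{a} has moves stopped
Bisimilarity quotient blocks:
  B0 = {s0, t0}
  B1 = {s1, s4, t1, t4}
  B2 = {s2, s3, t2, t3}
s0 ∈ B0, t0 ∈ B0 → same block
Bisimilar ⇒ trace-equivalent.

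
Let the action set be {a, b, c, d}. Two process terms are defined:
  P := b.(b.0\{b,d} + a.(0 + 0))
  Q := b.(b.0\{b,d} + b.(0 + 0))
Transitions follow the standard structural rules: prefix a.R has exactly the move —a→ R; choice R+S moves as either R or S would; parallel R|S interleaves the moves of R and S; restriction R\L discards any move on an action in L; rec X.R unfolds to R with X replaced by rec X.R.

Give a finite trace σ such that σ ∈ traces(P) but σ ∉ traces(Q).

P's transition system — 4 states:
  u0 = b.(b.0\{b,d} + a.(0 + 0)) ⊢ —b→ u1
  u1 = b.0\{b,d} + a.(0 + 0) ⊢ —a→ u2, —b→ u3
  u2 = 0 + 0 ⊢ stopped
  u3 = 0\{b,d} ⊢ stopped
Q's transition system — 4 states:
  v0 = b.(b.0\{b,d} + b.(0 + 0)) ⊢ —b→ v1
  v1 = b.0\{b,d} + b.(0 + 0) ⊢ —b→ v2, —b→ v3
  v2 = 0 + 0 ⊢ stopped
  v3 = 0\{b,d} ⊢ stopped
Trace ⟨ba⟩ through P, begin at {u0}:
  step 1 (b): {u1}
  step 2 (a): {u2}
  — P admits the full trace.
Trace ⟨ba⟩ through Q, begin at {v0}:
  step 1 (b): {v1}
  step 2 (a): ∅ (Q stuck)

ba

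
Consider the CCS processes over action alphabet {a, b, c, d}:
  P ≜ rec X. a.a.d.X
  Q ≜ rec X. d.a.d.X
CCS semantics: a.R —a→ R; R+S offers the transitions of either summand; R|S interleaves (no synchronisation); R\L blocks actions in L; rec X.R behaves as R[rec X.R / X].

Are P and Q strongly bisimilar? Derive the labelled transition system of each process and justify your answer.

NO

LTS(P): 3 reachable states
  u0 = rec X. a.a.d.X → —a→ u1
  u1 = a.d.(rec X. a.a.d.X) → —a→ u2
  u2 = d.(rec X. a.a.d.X) → —d→ u0
LTS(Q): 3 reachable states
  v0 = rec X. d.a.d.X → —d→ v1
  v1 = a.d.(rec X. d.a.d.X) → —a→ v2
  v2 = d.(rec X. d.a.d.X) → —d→ v0
Bisimilarity quotient blocks:
  B0 = {u0}
  B1 = {u1}
  B2 = {u2}
  B3 = {v0}
  B4 = {v1}
  B5 = {v2}
u0 ∈ B0, v0 ∈ B3 → different blocks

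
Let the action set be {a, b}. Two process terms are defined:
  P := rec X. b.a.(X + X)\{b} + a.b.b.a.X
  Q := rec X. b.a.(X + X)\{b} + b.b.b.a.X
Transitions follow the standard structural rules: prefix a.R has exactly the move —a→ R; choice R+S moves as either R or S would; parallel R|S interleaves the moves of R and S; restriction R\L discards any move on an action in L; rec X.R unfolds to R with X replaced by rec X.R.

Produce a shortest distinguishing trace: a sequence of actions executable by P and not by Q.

P's transition system — 7 states:
  s0 = rec X. b.a.(X + X)\{b} + a.b.b.a.X → --a--▸ s1, --b--▸ s2
  s1 = b.b.a.(rec X. b.a.(X + X)\{b} + a.b.b.a.X) → --b--▸ s3
  s2 = a.((rec X. b.a.(X + X)\{b} + a.b.b.a.X) + (rec X. b.a.(X + X)\{b} + a.b.b.a.X))\{b} → --a--▸ s4
  s3 = b.a.(rec X. b.a.(X + X)\{b} + a.b.b.a.X) → --b--▸ s5
  s4 = ((rec X. b.a.(X + X)\{b} + a.b.b.a.X) + (rec X. b.a.(X + X)\{b} + a.b.b.a.X))\{b} → --a--▸ s6
  s5 = a.(rec X. b.a.(X + X)\{b} + a.b.b.a.X) → --a--▸ s0
  s6 = (b.b.a.(rec X. b.a.(X + X)\{b} + a.b.b.a.X))\{b} → stopped
Q's transition system — 6 states:
  t0 = rec X. b.a.(X + X)\{b} + b.b.b.a.X → --b--▸ t1, --b--▸ t2
  t1 = a.((rec X. b.a.(X + X)\{b} + b.b.b.a.X) + (rec X. b.a.(X + X)\{b} + b.b.b.a.X))\{b} → --a--▸ t3
  t2 = b.b.a.(rec X. b.a.(X + X)\{b} + b.b.b.a.X) → --b--▸ t4
  t3 = ((rec X. b.a.(X + X)\{b} + b.b.b.a.X) + (rec X. b.a.(X + X)\{b} + b.b.b.a.X))\{b} → stopped
  t4 = b.a.(rec X. b.a.(X + X)\{b} + b.b.b.a.X) → --b--▸ t5
  t5 = a.(rec X. b.a.(X + X)\{b} + b.b.b.a.X) → --a--▸ t0
Executing a from P (initial set {s0}):
  [1] a ⇒ {s1}
  P completes σ.
Executing a from Q (initial set {t0}):
  [1] a ⇒ ∅ (Q stuck)

a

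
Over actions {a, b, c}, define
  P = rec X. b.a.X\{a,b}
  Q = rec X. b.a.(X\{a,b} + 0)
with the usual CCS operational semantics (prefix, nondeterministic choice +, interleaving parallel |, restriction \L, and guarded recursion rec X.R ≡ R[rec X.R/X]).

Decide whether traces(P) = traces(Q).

P's transition system — 3 states:
  p0 = rec X. b.a.X\{a,b} has moves ··b··> p1
  p1 = a.(rec X. b.a.X\{a,b})\{a,b} has moves ··a··> p2
  p2 = (rec X. b.a.X\{a,b})\{a,b} has moves (no moves)
Q's transition system — 3 states:
  q0 = rec X. b.a.(X\{a,b} + 0) has moves ··b··> q1
  q1 = a.((rec X. b.a.(X\{a,b} + 0))\{a,b} + 0) has moves ··a··> q2
  q2 = (rec X. b.a.(X\{a,b} + 0))\{a,b} + 0 has moves (no moves)
Bisimilarity quotient blocks:
  B0 = {p0, q0}
  B1 = {p1, q1}
  B2 = {p2, q2}
p0 ∈ B0, q0 ∈ B0 → same block
Bisimilar ⇒ trace-equivalent.

trace-equivalent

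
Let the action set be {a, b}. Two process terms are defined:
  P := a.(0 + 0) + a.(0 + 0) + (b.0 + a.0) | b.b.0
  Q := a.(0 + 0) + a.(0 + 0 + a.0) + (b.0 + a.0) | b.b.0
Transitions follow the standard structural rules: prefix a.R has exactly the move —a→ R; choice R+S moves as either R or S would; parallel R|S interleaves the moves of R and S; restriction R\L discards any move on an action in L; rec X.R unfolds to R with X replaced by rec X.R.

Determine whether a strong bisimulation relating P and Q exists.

NO

P's transition system — 7 states:
  m0 = a.(0 + 0) + a.(0 + 0) + (b.0 + a.0) | b.b.0 :: ··a··> m1, ··a··> m2, ··b··> m2, ··b··> m3
  m1 = 0 + 0 :: stopped
  m2 = 0 | b.b.0 :: ··b··> m4
  m3 = (b.0 + a.0) | b.0 :: ··a··> m4, ··b··> m4, ··b··> m5
  m4 = 0 | b.0 :: ··b··> m6
  m5 = (b.0 + a.0) | 0 :: ··a··> m6, ··b··> m6
  m6 = 0 | 0 :: stopped
Q's transition system — 9 states:
  n0 = a.(0 + 0) + a.(0 + 0 + a.0) + (b.0 + a.0) | b.b.0 :: ··a··> n1, ··a··> n2, ··a··> n3, ··b··> n3, ··b··> n4
  n1 = 0 + 0 :: stopped
  n2 = 0 + 0 + a.0 :: ··a··> n5
  n3 = 0 | b.b.0 :: ··b··> n6
  n4 = (b.0 + a.0) | b.0 :: ··a··> n6, ··b··> n6, ··b··> n7
  n5 = 0 :: stopped
  n6 = 0 | b.0 :: ··b··> n8
  n7 = (b.0 + a.0) | 0 :: ··a··> n8, ··b··> n8
  n8 = 0 | 0 :: stopped
Bisimilarity quotient blocks:
  B0 = {m0}
  B1 = {m1, m6, n1, n5, n8}
  B2 = {m3, n4}
  B3 = {m4, n6}
  B4 = {m5, n7}
  B5 = {m2, n3}
  B6 = {n0}
  B7 = {n2}
m0 ∈ B0, n0 ∈ B6 → different blocks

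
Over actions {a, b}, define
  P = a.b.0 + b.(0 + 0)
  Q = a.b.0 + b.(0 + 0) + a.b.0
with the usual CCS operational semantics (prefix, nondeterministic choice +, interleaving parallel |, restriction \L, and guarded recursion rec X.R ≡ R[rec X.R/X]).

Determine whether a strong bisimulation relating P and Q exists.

LTS(P): 4 reachable states
  p0 = a.b.0 + b.(0 + 0) | —a→ p1, —b→ p2
  p1 = b.0 | —b→ p3
  p2 = 0 + 0 | stopped
  p3 = 0 | stopped
LTS(Q): 4 reachable states
  q0 = a.b.0 + b.(0 + 0) + a.b.0 | —a→ q1, —b→ q2
  q1 = b.0 | —b→ q3
  q2 = 0 + 0 | stopped
  q3 = 0 | stopped
Coarsest stable partition (strong bisimilarity classes):
  B0 = {p0, q0}
  B1 = {p1, q1}
  B2 = {p2, p3, q2, q3}
p0 ∈ B0, q0 ∈ B0 → same block

YES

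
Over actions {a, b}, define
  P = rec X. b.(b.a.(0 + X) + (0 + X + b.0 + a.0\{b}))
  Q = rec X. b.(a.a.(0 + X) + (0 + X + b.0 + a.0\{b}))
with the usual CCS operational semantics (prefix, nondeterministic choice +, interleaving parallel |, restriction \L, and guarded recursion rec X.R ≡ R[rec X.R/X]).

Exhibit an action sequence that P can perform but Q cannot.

bbab

LTS(P): 6 reachable states
  m0 = rec X. b.(b.a.(0 + X) + (0 + X + b.0 + a.0\{b})) ⊢ ··b··> m1
  m1 = b.a.(0 + (rec X. b.(b.a.(0 + X) + (0 + X + b.0 + a.0\{b})))) + (0 + (rec X. b.(b.a.(0 + X) + (0 + X + b.0 + a.0\{b}))) + b.0 + a.0\{b}) ⊢ ··a··> m2, ··b··> m1, ··b··> m3, ··b··> m4
  m2 = 0\{b} ⊢ ∅
  m3 = 0 ⊢ ∅
  m4 = a.(0 + (rec X. b.(b.a.(0 + X) + (0 + X + b.0 + a.0\{b})))) ⊢ ··a··> m5
  m5 = 0 + (rec X. b.(b.a.(0 + X) + (0 + X + b.0 + a.0\{b}))) ⊢ ··b··> m1
LTS(Q): 6 reachable states
  n0 = rec X. b.(a.a.(0 + X) + (0 + X + b.0 + a.0\{b})) ⊢ ··b··> n1
  n1 = a.a.(0 + (rec X. b.(a.a.(0 + X) + (0 + X + b.0 + a.0\{b})))) + (0 + (rec X. b.(a.a.(0 + X) + (0 + X + b.0 + a.0\{b}))) + b.0 + a.0\{b}) ⊢ ··a··> n2, ··a··> n3, ··b··> n1, ··b··> n4
  n2 = 0\{b} ⊢ ∅
  n3 = a.(0 + (rec X. b.(a.a.(0 + X) + (0 + X + b.0 + a.0\{b})))) ⊢ ··a··> n5
  n4 = 0 ⊢ ∅
  n5 = 0 + (rec X. b.(a.a.(0 + X) + (0 + X + b.0 + a.0\{b}))) ⊢ ··b··> n1
Trace ⟨bbab⟩ through P, begin at {m0}:
  [1] b ⇒ {m1}
  [2] b ⇒ {m1, m3, m4}
  [3] a ⇒ {m2, m5}
  [4] b ⇒ {m1}
  ✓ P
Trace ⟨bbab⟩ through Q, begin at {n0}:
  [1] b ⇒ {n1}
  [2] b ⇒ {n1, n4}
  [3] a ⇒ {n2, n3}
  [4] b ⇒ ∅  — Q cannot continue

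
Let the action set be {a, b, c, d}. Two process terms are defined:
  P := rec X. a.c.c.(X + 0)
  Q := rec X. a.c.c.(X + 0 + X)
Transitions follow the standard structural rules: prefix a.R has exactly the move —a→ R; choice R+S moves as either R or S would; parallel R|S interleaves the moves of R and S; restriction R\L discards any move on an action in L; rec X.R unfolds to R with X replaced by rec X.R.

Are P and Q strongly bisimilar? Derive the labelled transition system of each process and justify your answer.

LTS(P): 4 reachable states
  p0 = rec X. a.c.c.(X + 0) → =a=> p1
  p1 = c.c.((rec X. a.c.c.(X + 0)) + 0) → =c=> p2
  p2 = c.((rec X. a.c.c.(X + 0)) + 0) → =c=> p3
  p3 = (rec X. a.c.c.(X + 0)) + 0 → =a=> p1
LTS(Q): 4 reachable states
  q0 = rec X. a.c.c.(X + 0 + X) → =a=> q1
  q1 = c.c.((rec X. a.c.c.(X + 0 + X)) + 0 + (rec X. a.c.c.(X + 0 + X))) → =c=> q2
  q2 = c.((rec X. a.c.c.(X + 0 + X)) + 0 + (rec X. a.c.c.(X + 0 + X))) → =c=> q3
  q3 = (rec X. a.c.c.(X + 0 + X)) + 0 + (rec X. a.c.c.(X + 0 + X)) → =a=> q1
Bisimilarity quotient blocks:
  B0 = {p0, p3, q0, q3}
  B1 = {p1, q1}
  B2 = {p2, q2}
p0 ∈ B0, q0 ∈ B0 → same block

P ~ Q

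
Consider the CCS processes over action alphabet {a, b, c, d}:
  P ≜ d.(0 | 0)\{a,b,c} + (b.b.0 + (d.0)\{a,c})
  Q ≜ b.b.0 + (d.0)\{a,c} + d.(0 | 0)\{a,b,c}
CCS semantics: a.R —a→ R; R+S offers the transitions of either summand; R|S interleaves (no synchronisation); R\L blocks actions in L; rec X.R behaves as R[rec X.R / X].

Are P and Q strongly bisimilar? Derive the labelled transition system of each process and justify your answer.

YES

P's transition system — 5 states:
  s0 = d.(0 | 0)\{a,b,c} + (b.b.0 + (d.0)\{a,c}) → —b→ s1, —d→ s2, —d→ s3
  s1 = b.0 → —b→ s4
  s2 = (0 | 0)\{a,b,c} → ·
  s3 = 0\{a,c} → ·
  s4 = 0 → ·
Q's transition system — 5 states:
  t0 = b.b.0 + (d.0)\{a,c} + d.(0 | 0)\{a,b,c} → —b→ t1, —d→ t2, —d→ t3
  t1 = b.0 → —b→ t4
  t2 = (0 | 0)\{a,b,c} → ·
  t3 = 0\{a,c} → ·
  t4 = 0 → ·
Bisimilarity quotient blocks:
  B0 = {s0, t0}
  B1 = {s2, s3, s4, t2, t3, t4}
  B2 = {s1, t1}
s0 ∈ B0, t0 ∈ B0 → same block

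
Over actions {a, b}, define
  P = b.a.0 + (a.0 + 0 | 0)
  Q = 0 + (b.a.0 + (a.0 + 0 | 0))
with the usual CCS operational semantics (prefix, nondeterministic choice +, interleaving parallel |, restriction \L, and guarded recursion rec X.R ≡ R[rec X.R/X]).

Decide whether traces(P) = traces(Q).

trace-equivalent

P's transition system — 3 states:
  p0 = b.a.0 + (a.0 + 0 | 0) :: =a=> p1, =b=> p2
  p1 = 0 :: (no moves)
  p2 = a.0 :: =a=> p1
Q's transition system — 3 states:
  q0 = 0 + (b.a.0 + (a.0 + 0 | 0)) :: =a=> q1, =b=> q2
  q1 = 0 :: (no moves)
  q2 = a.0 :: =a=> q1
Coarsest stable partition (strong bisimilarity classes):
  B0 = {p0, q0}
  B1 = {p1, q1}
  B2 = {p2, q2}
p0 ∈ B0, q0 ∈ B0 → same block
Bisimilar ⇒ trace-equivalent.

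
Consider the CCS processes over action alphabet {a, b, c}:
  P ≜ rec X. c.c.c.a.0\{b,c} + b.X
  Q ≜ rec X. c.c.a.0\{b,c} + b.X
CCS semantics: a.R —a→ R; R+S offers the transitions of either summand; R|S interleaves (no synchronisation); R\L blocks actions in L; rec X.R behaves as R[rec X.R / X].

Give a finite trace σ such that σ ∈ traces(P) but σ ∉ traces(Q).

Reachable graph of P (5 states):
  p0 = rec X. c.c.c.a.0\{b,c} + b.X :: ··b··> p0, ··c··> p1
  p1 = c.c.a.0\{b,c} :: ··c··> p2
  p2 = c.a.0\{b,c} :: ··c··> p3
  p3 = a.0\{b,c} :: ··a··> p4
  p4 = 0\{b,c} :: ·
Reachable graph of Q (4 states):
  q0 = rec X. c.c.a.0\{b,c} + b.X :: ··b··> q0, ··c··> q1
  q1 = c.a.0\{b,c} :: ··c··> q2
  q2 = a.0\{b,c} :: ··a··> q3
  q3 = 0\{b,c} :: ·
Executing ccc from P (initial set {p0}):
  [1] c ⇒ {p1}
  [2] c ⇒ {p2}
  [3] c ⇒ {p3}
  — P admits the full trace.
Executing ccc from Q (initial set {q0}):
  [1] c ⇒ {q1}
  [2] c ⇒ {q2}
  [3] c ⇒ ∅  — Q cannot continue

ccc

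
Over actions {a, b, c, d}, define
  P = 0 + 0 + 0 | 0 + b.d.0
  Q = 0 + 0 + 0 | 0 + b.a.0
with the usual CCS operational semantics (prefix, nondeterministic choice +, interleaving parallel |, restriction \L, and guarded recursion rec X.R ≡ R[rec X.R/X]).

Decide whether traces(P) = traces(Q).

Reachable graph of P (3 states):
  p0 = 0 + 0 + 0 | 0 + b.d.0 ⊢ --b--▸ p1
  p1 = d.0 ⊢ --d--▸ p2
  p2 = 0 ⊢ stopped
Reachable graph of Q (3 states):
  q0 = 0 + 0 + 0 | 0 + b.a.0 ⊢ --b--▸ q1
  q1 = a.0 ⊢ --a--▸ q2
  q2 = 0 ⊢ stopped
Run σ = ⟨bd⟩ on P: start {p0}
  [1] b ⇒ {p1}
  [2] d ⇒ {p2}
  P completes σ.
Run σ = ⟨bd⟩ on Q: start {q0}
  [1] b ⇒ {q1}
  [2] d ⇒ no successor for Q

NO — witness ⟨bd⟩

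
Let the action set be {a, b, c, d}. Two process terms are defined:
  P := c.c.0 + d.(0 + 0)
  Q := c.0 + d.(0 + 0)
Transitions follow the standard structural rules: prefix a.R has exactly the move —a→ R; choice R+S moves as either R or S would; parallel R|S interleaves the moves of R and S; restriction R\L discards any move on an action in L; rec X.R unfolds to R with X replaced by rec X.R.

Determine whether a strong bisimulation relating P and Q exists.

P's transition system — 4 states:
  p0 = c.c.0 + d.(0 + 0) ⊢ -c-> p1, -d-> p2
  p1 = c.0 ⊢ -c-> p3
  p2 = 0 + 0 ⊢ (no moves)
  p3 = 0 ⊢ (no moves)
Q's transition system — 3 states:
  q0 = c.0 + d.(0 + 0) ⊢ -c-> q1, -d-> q2
  q1 = 0 ⊢ (no moves)
  q2 = 0 + 0 ⊢ (no moves)
Partition-refinement fixed point:
  B0 = {p0}
  B1 = {p2, p3, q1, q2}
  B2 = {p1}
  B3 = {q0}
p0 ∈ B0, q0 ∈ B3 → different blocks

P ≁ Q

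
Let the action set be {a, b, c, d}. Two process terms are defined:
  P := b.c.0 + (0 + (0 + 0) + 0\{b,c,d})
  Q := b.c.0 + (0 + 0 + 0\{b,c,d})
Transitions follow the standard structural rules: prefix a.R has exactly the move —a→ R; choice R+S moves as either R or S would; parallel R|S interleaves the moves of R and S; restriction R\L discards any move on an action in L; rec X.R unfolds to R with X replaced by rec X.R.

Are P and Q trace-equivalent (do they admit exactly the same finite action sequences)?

YES

P's transition system — 3 states:
  s0 = b.c.0 + (0 + (0 + 0) + 0\{b,c,d}) → -b-> s1
  s1 = c.0 → -c-> s2
  s2 = 0 → ∅
Q's transition system — 3 states:
  t0 = b.c.0 + (0 + 0 + 0\{b,c,d}) → -b-> t1
  t1 = c.0 → -c-> t2
  t2 = 0 → ∅
Partition-refinement fixed point:
  B0 = {s0, t0}
  B1 = {s1, t1}
  B2 = {s2, t2}
s0 ∈ B0, t0 ∈ B0 → same block
Bisimilar ⇒ trace-equivalent.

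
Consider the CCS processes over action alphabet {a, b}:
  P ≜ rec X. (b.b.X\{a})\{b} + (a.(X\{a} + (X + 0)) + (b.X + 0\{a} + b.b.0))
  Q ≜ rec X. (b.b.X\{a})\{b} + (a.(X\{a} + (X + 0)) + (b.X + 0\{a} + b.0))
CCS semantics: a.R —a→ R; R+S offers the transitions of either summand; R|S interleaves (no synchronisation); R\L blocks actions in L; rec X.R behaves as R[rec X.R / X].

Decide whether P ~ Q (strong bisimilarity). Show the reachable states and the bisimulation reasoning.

Reachable graph of P (7 states):
  p0 = rec X. (b.b.X\{a})\{b} + (a.(X\{a} + (X + 0)) + (b.X + 0\{a} + b.b.0)) has moves ··a··> p1, ··b··> p0, ··b··> p2
  p1 = (rec X. (b.b.X\{a})\{b} + (a.(X\{a} + (X + 0)) + (b.X + 0\{a} + b.b.0)))\{a} + ((rec X. (b.b.X\{a})\{b} + (a.(X\{a} + (X + 0)) + (b.X + 0\{a} + b.b.0))) + 0) has moves ··a··> p1, ··b··> p0, ··b··> p2, ··b··> p3, ··b··> p4
  p2 = b.0 has moves ··b··> p5
  p3 = (b.0)\{a} has moves ··b··> p6
  p4 = (rec X. (b.b.X\{a})\{b} + (a.(X\{a} + (X + 0)) + (b.X + 0\{a} + b.b.0)))\{a} has moves ··b··> p3, ··b··> p4
  p5 = 0 has moves (no moves)
  p6 = 0\{a} has moves (no moves)
Reachable graph of Q (5 states):
  q0 = rec X. (b.b.X\{a})\{b} + (a.(X\{a} + (X + 0)) + (b.X + 0\{a} + b.0)) has moves ··a··> q1, ··b··> q0, ··b··> q2
  q1 = (rec X. (b.b.X\{a})\{b} + (a.(X\{a} + (X + 0)) + (b.X + 0\{a} + b.0)))\{a} + ((rec X. (b.b.X\{a})\{b} + (a.(X\{a} + (X + 0)) + (b.X + 0\{a} + b.0))) + 0) has moves ··a··> q1, ··b··> q0, ··b··> q2, ··b··> q3, ··b··> q4
  q2 = 0 has moves (no moves)
  q3 = (rec X. (b.b.X\{a})\{b} + (a.(X\{a} + (X + 0)) + (b.X + 0\{a} + b.0)))\{a} has moves ··b··> q3, ··b··> q4
  q4 = 0\{a} has moves (no moves)
Coarsest stable partition (strong bisimilarity classes):
  B0 = {p0}
  B1 = {p1}
  B2 = {p2, p3}
  B3 = {p5, p6, q2, q4}
  B4 = {p4}
  B5 = {q0}
  B6 = {q1}
  B7 = {q3}
p0 ∈ B0, q0 ∈ B5 → different blocks

NO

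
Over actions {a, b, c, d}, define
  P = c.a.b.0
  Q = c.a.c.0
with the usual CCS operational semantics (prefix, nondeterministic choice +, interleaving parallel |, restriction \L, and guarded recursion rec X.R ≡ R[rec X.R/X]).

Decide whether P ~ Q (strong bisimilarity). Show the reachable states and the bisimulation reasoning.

P ≁ Q

LTS(P): 4 reachable states
  p0 = c.a.b.0 has moves -c-> p1
  p1 = a.b.0 has moves -a-> p2
  p2 = b.0 has moves -b-> p3
  p3 = 0 has moves (no moves)
LTS(Q): 4 reachable states
  q0 = c.a.c.0 has moves -c-> q1
  q1 = a.c.0 has moves -a-> q2
  q2 = c.0 has moves -c-> q3
  q3 = 0 has moves (no moves)
Partition-refinement fixed point:
  B0 = {p0}
  B1 = {p1}
  B2 = {p2}
  B3 = {p3, q3}
  B4 = {q0}
  B5 = {q1}
  B6 = {q2}
p0 ∈ B0, q0 ∈ B4 → different blocks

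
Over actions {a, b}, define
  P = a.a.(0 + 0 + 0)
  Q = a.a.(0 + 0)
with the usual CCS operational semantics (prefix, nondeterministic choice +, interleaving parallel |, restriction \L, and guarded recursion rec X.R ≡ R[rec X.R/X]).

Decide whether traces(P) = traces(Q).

YES

LTS(P): 3 reachable states
  p0 = a.a.(0 + 0 + 0) ⊢ =a=> p1
  p1 = a.(0 + 0 + 0) ⊢ =a=> p2
  p2 = 0 + 0 + 0 ⊢ deadlocked
LTS(Q): 3 reachable states
  q0 = a.a.(0 + 0) ⊢ =a=> q1
  q1 = a.(0 + 0) ⊢ =a=> q2
  q2 = 0 + 0 ⊢ deadlocked
Coarsest stable partition (strong bisimilarity classes):
  B0 = {p0, q0}
  B1 = {p1, q1}
  B2 = {p2, q2}
p0 ∈ B0, q0 ∈ B0 → same block
Bisimilar ⇒ trace-equivalent.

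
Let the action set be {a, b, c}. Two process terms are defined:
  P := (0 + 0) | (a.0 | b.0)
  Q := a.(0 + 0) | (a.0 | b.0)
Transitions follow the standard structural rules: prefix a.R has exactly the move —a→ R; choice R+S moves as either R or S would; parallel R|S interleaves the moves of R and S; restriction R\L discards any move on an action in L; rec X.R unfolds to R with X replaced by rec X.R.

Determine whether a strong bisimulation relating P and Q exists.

LTS(P): 4 reachable states
  m0 = (0 + 0) | (a.0 | b.0) → —a→ m1, —b→ m2
  m1 = (0 + 0) | (0 | b.0) → —b→ m3
  m2 = (0 + 0) | (a.0 | 0) → —a→ m3
  m3 = (0 + 0) | (0 | 0) → (no moves)
LTS(Q): 8 reachable states
  n0 = a.(0 + 0) | (a.0 | b.0) → —a→ n1, —a→ n2, —b→ n3
  n1 = (0 + 0) | (a.0 | b.0) → —a→ n4, —b→ n5
  n2 = a.(0 + 0) | (0 | b.0) → —a→ n4, —b→ n6
  n3 = a.(0 + 0) | (a.0 | 0) → —a→ n5, —a→ n6
  n4 = (0 + 0) | (0 | b.0) → —b→ n7
  n5 = (0 + 0) | (a.0 | 0) → —a→ n7
  n6 = a.(0 + 0) | (0 | 0) → —a→ n7
  n7 = (0 + 0) | (0 | 0) → (no moves)
Coarsest stable partition (strong bisimilarity classes):
  B0 = {m0, n1, n2}
  B1 = {m2, n5, n6}
  B2 = {m3, n7}
  B3 = {m1, n4}
  B4 = {n0}
  B5 = {n3}
m0 ∈ B0, n0 ∈ B4 → different blocks

NO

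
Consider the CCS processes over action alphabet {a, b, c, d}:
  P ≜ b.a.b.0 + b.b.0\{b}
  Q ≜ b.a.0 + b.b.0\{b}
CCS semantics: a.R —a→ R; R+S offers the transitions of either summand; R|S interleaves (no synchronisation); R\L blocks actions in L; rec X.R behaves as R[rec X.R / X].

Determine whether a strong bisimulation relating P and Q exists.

LTS(P): 6 reachable states
  u0 = b.a.b.0 + b.b.0\{b} ⊢ --b--▸ u1, --b--▸ u2
  u1 = a.b.0 ⊢ --a--▸ u3
  u2 = b.0\{b} ⊢ --b--▸ u4
  u3 = b.0 ⊢ --b--▸ u5
  u4 = 0\{b} ⊢ deadlocked
  u5 = 0 ⊢ deadlocked
LTS(Q): 5 reachable states
  v0 = b.a.0 + b.b.0\{b} ⊢ --b--▸ v1, --b--▸ v2
  v1 = a.0 ⊢ --a--▸ v3
  v2 = b.0\{b} ⊢ --b--▸ v4
  v3 = 0 ⊢ deadlocked
  v4 = 0\{b} ⊢ deadlocked
Coarsest stable partition (strong bisimilarity classes):
  B0 = {u0}
  B1 = {u1}
  B2 = {u2, u3, v2}
  B3 = {u4, u5, v3, v4}
  B4 = {v0}
  B5 = {v1}
u0 ∈ B0, v0 ∈ B4 → different blocks

not bisimilar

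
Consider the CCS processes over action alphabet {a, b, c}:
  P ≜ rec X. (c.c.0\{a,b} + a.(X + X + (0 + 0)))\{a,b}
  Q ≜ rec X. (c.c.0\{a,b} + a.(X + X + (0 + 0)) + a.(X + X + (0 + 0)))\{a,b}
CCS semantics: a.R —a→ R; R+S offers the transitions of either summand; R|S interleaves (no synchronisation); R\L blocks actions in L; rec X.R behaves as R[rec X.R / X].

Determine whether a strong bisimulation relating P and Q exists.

YES

P's transition system — 3 states:
  p0 = rec X. (c.c.0\{a,b} + a.(X + X + (0 + 0)))\{a,b} → -c-> p1
  p1 = (c.0\{a,b})\{a,b} → -c-> p2
  p2 = 0\{a,b}\{a,b} → stopped
Q's transition system — 3 states:
  q0 = rec X. (c.c.0\{a,b} + a.(X + X + (0 + 0)) + a.(X + X + (0 + 0)))\{a,b} → -c-> q1
  q1 = (c.0\{a,b})\{a,b} → -c-> q2
  q2 = 0\{a,b}\{a,b} → stopped
Coarsest stable partition (strong bisimilarity classes):
  B0 = {p0, q0}
  B1 = {p1, q1}
  B2 = {p2, q2}
p0 ∈ B0, q0 ∈ B0 → same block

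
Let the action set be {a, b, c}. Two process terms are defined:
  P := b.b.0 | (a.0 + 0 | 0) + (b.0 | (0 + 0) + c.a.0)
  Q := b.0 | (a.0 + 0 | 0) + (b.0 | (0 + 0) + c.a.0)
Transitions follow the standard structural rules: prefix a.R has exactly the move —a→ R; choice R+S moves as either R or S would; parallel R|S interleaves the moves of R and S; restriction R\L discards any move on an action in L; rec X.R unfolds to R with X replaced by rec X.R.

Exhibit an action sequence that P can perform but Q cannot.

P's transition system — 9 states:
  s0 = b.b.0 | (a.0 + 0 | 0) + (b.0 | (0 + 0) + c.a.0) has moves -a-> s1, -b-> s2, -b-> s3, -c-> s4
  s1 = b.b.0 | 0 has moves -b-> s5
  s2 = 0 | (0 + 0) has moves ∅
  s3 = b.0 | (a.0 + 0 | 0) has moves -a-> s5, -b-> s6
  s4 = a.0 has moves -a-> s7
  s5 = b.0 | 0 has moves -b-> s8
  s6 = 0 | (a.0 + 0 | 0) has moves -a-> s8
  s7 = 0 has moves ∅
  s8 = 0 | 0 has moves ∅
Q's transition system — 7 states:
  t0 = b.0 | (a.0 + 0 | 0) + (b.0 | (0 + 0) + c.a.0) has moves -a-> t1, -b-> t2, -b-> t3, -c-> t4
  t1 = b.0 | 0 has moves -b-> t5
  t2 = 0 | (0 + 0) has moves ∅
  t3 = 0 | (a.0 + 0 | 0) has moves -a-> t5
  t4 = a.0 has moves -a-> t6
  t5 = 0 | 0 has moves ∅
  t6 = 0 has moves ∅
Executing bb from P (initial set {s0}):
  after b @ step 1: {s2, s3}
  after b @ step 2: {s6}
  ✓ P
Executing bb from Q (initial set {t0}):
  after b @ step 1: {t2, t3}
  after b @ step 2: ∅ (Q stuck)

bb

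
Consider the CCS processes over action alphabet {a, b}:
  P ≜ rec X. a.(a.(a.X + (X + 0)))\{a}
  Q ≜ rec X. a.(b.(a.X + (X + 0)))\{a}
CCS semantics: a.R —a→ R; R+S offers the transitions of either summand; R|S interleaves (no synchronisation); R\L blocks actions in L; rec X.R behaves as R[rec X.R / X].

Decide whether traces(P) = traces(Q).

trace-distinct — witness ⟨ab⟩

Reachable graph of P (2 states):
  s0 = rec X. a.(a.(a.X + (X + 0)))\{a} ⊢ —a→ s1
  s1 = (a.(a.(rec X. a.(a.(a.X + (X + 0)))\{a}) + ((rec X. a.(a.(a.X + (X + 0)))\{a}) + 0)))\{a} ⊢ stopped
Reachable graph of Q (3 states):
  t0 = rec X. a.(b.(a.X + (X + 0)))\{a} ⊢ —a→ t1
  t1 = (b.(a.(rec X. a.(b.(a.X + (X + 0)))\{a}) + ((rec X. a.(b.(a.X + (X + 0)))\{a}) + 0)))\{a} ⊢ —b→ t2
  t2 = (a.(rec X. a.(b.(a.X + (X + 0)))\{a}) + ((rec X. a.(b.(a.X + (X + 0)))\{a}) + 0))\{a} ⊢ stopped
Trace ⟨ab⟩ through Q, begin at {t0}:
  [1] a ⇒ {t1}
  [2] b ⇒ {t2}
  — Q admits the full trace.
Trace ⟨ab⟩ through P, begin at {s0}:
  [1] a ⇒ {s1}
  [2] b ⇒ ∅ (P stuck)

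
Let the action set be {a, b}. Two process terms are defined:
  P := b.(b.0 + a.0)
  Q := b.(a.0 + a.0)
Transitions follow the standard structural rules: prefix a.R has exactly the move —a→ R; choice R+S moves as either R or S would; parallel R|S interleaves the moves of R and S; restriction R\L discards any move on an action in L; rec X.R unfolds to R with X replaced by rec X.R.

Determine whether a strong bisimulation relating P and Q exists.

not bisimilar

P's transition system — 3 states:
  m0 = b.(b.0 + a.0) has moves --b--▸ m1
  m1 = b.0 + a.0 has moves --a--▸ m2, --b--▸ m2
  m2 = 0 has moves deadlocked
Q's transition system — 3 states:
  n0 = b.(a.0 + a.0) has moves --b--▸ n1
  n1 = a.0 + a.0 has moves --a--▸ n2
  n2 = 0 has moves deadlocked
Bisimilarity quotient blocks:
  B0 = {m0}
  B1 = {m1}
  B2 = {m2, n2}
  B3 = {n0}
  B4 = {n1}
m0 ∈ B0, n0 ∈ B3 → different blocks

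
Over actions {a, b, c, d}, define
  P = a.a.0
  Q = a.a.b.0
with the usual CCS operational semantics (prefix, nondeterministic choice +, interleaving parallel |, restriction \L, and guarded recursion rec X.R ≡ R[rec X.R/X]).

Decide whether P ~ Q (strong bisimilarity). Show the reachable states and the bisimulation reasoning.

P's transition system — 3 states:
  m0 = a.a.0 → —a→ m1
  m1 = a.0 → —a→ m2
  m2 = 0 → (no moves)
Q's transition system — 4 states:
  n0 = a.a.b.0 → —a→ n1
  n1 = a.b.0 → —a→ n2
  n2 = b.0 → —b→ n3
  n3 = 0 → (no moves)
Coarsest stable partition (strong bisimilarity classes):
  B0 = {m0}
  B1 = {m1}
  B2 = {m2, n3}
  B3 = {n0}
  B4 = {n1}
  B5 = {n2}
m0 ∈ B0, n0 ∈ B3 → different blocks

not bisimilar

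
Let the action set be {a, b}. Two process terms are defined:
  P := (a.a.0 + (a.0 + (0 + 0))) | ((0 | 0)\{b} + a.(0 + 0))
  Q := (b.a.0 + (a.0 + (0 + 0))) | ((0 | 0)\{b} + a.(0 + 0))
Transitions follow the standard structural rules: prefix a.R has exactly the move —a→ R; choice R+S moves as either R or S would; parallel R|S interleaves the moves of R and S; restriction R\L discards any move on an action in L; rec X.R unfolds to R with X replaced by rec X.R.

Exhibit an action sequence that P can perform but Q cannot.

aaa

Reachable graph of P (6 states):
  m0 = (a.a.0 + (a.0 + (0 + 0))) | ((0 | 0)\{b} + a.(0 + 0)) → ··a··> m1, ··a··> m2, ··a··> m3
  m1 = (a.a.0 + (a.0 + (0 + 0))) | (0 + 0) → ··a··> m4, ··a··> m5
  m2 = 0 | ((0 | 0)\{b} + a.(0 + 0)) → ··a··> m4
  m3 = a.0 | ((0 | 0)\{b} + a.(0 + 0)) → ··a··> m2, ··a··> m5
  m4 = 0 | (0 + 0) → ∅
  m5 = a.0 | (0 + 0) → ··a··> m4
Reachable graph of Q (6 states):
  n0 = (b.a.0 + (a.0 + (0 + 0))) | ((0 | 0)\{b} + a.(0 + 0)) → ··a··> n1, ··a··> n2, ··b··> n3
  n1 = (b.a.0 + (a.0 + (0 + 0))) | (0 + 0) → ··a··> n4, ··b··> n5
  n2 = 0 | ((0 | 0)\{b} + a.(0 + 0)) → ··a··> n4
  n3 = a.0 | ((0 | 0)\{b} + a.(0 + 0)) → ··a··> n2, ··a··> n5
  n4 = 0 | (0 + 0) → ∅
  n5 = a.0 | (0 + 0) → ··a··> n4
Trace ⟨aaa⟩ through P, begin at {m0}:
  after a @ step 1: {m1, m2, m3}
  after a @ step 2: {m2, m4, m5}
  after a @ step 3: {m4}
  P completes σ.
Trace ⟨aaa⟩ through Q, begin at {n0}:
  after a @ step 1: {n1, n2}
  after a @ step 2: {n4}
  after a @ step 3: ∅ (Q stuck)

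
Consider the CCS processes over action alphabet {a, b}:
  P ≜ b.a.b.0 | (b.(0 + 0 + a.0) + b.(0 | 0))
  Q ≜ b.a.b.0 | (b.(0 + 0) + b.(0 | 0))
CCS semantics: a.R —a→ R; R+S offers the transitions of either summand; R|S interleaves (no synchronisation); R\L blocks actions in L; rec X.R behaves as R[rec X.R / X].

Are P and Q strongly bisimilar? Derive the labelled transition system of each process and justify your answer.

P's transition system — 16 states:
  p0 = b.a.b.0 | (b.(0 + 0 + a.0) + b.(0 | 0)) → -b-> p1, -b-> p2, -b-> p3
  p1 = a.b.0 | (b.(0 + 0 + a.0) + b.(0 | 0)) → -a-> p4, -b-> p5, -b-> p6
  p2 = b.a.b.0 | (0 + 0 + a.0) → -a-> p7, -b-> p5
  p3 = b.a.b.0 | (0 | 0) → -b-> p6
  p4 = b.0 | (b.(0 + 0 + a.0) + b.(0 | 0)) → -b-> p10, -b-> p8, -b-> p9
  p5 = a.b.0 | (0 + 0 + a.0) → -a-> p11, -a-> p9
  p6 = a.b.0 | (0 | 0) → -a-> p10
  p7 = b.a.b.0 | 0 → -b-> p11
  p8 = 0 | (b.(0 + 0 + a.0) + b.(0 | 0)) → -b-> p12, -b-> p13
  p9 = b.0 | (0 + 0 + a.0) → -a-> p14, -b-> p12
  p10 = b.0 | (0 | 0) → -b-> p13
  p11 = a.b.0 | 0 → -a-> p14
  p12 = 0 | (0 + 0 + a.0) → -a-> p15
  p13 = 0 | (0 | 0) → ∅
  p14 = b.0 | 0 → -b-> p15
  p15 = 0 | 0 → ∅
Q's transition system — 12 states:
  q0 = b.a.b.0 | (b.(0 + 0) + b.(0 | 0)) → -b-> q1, -b-> q2, -b-> q3
  q1 = a.b.0 | (b.(0 + 0) + b.(0 | 0)) → -a-> q4, -b-> q5, -b-> q6
  q2 = b.a.b.0 | (0 + 0) → -b-> q5
  q3 = b.a.b.0 | (0 | 0) → -b-> q6
  q4 = b.0 | (b.(0 + 0) + b.(0 | 0)) → -b-> q7, -b-> q8, -b-> q9
  q5 = a.b.0 | (0 + 0) → -a-> q8
  q6 = a.b.0 | (0 | 0) → -a-> q9
  q7 = 0 | (b.(0 + 0) + b.(0 | 0)) → -b-> q10, -b-> q11
  q8 = b.0 | (0 + 0) → -b-> q10
  q9 = b.0 | (0 | 0) → -b-> q11
  q10 = 0 | (0 + 0) → ∅
  q11 = 0 | (0 | 0) → ∅
Partition-refinement fixed point:
  B0 = {p0}
  B1 = {p2}
  B2 = {p3, p7, q2, q3}
  B3 = {p11, p6, q5, q6}
  B4 = {p10, p14, q7, q8, q9}
  B5 = {p13, p15, q10, q11}
  B6 = {p5}
  B7 = {p9}
  B8 = {p12}
  B9 = {p1}
  B10 = {p4}
  B11 = {p8}
  B12 = {q0}
  B13 = {q1}
  B14 = {q4}
p0 ∈ B0, q0 ∈ B12 → different blocks

NO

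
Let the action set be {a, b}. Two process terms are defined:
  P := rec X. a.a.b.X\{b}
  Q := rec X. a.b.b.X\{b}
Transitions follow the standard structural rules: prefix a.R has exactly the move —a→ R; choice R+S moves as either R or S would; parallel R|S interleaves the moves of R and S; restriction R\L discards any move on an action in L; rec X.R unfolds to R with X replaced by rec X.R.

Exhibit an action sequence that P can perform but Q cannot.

aa

P's transition system — 6 states:
  m0 = rec X. a.a.b.X\{b} | =a=> m1
  m1 = a.b.(rec X. a.a.b.X\{b})\{b} | =a=> m2
  m2 = b.(rec X. a.a.b.X\{b})\{b} | =b=> m3
  m3 = (rec X. a.a.b.X\{b})\{b} | =a=> m4
  m4 = (a.b.(rec X. a.a.b.X\{b})\{b})\{b} | =a=> m5
  m5 = (b.(rec X. a.a.b.X\{b})\{b})\{b} | stopped
Q's transition system — 5 states:
  n0 = rec X. a.b.b.X\{b} | =a=> n1
  n1 = b.b.(rec X. a.b.b.X\{b})\{b} | =b=> n2
  n2 = b.(rec X. a.b.b.X\{b})\{b} | =b=> n3
  n3 = (rec X. a.b.b.X\{b})\{b} | =a=> n4
  n4 = (b.b.(rec X. a.b.b.X\{b})\{b})\{b} | stopped
Run σ = ⟨aa⟩ on P: start {m0}
  step 1 (a): {m1}
  step 2 (a): {m2}
  — P admits the full trace.
Run σ = ⟨aa⟩ on Q: start {n0}
  step 1 (a): {n1}
  step 2 (a): ∅ (Q stuck)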